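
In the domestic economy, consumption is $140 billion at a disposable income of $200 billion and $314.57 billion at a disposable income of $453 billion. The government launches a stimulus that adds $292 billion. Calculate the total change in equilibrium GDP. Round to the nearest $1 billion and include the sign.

+$942 billion

MPC = ΔC/ΔYd = (314.57 − 140)/(453 − 200) = 174.57/253 = 0.69.
Government-spending multiplier = 1/(1 − MPC) = 1/(1 − 0.69) = 1/0.31 ≈ 3.226.
ΔY = k × ΔG = (+$292 billion) / 0.31 ≈ +$942 billion.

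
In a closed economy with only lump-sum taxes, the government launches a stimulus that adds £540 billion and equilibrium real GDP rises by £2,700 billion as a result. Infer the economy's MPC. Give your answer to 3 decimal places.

0.800

Implied spending multiplier k = ΔY/ΔG = 2,700/540 = 5.
Since k = 1/(1 − MPC), MPC = 1 − 1/k = 1 − ΔG/ΔY = 1 − 540/2,700 = 0.800.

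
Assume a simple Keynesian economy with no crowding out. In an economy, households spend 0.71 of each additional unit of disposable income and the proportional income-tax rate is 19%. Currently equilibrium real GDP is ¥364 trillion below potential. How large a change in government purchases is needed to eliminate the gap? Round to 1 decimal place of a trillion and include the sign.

Spending multiplier = 1/(1 − c(1−t)) = 1/(1 − 0.71×0.81) = 1/0.4249 ≈ 2.353.
Need ΔY = +¥364 trillion, so ΔG = ΔY/k = (+¥364 trillion) × 0.4249 ≈ +¥154.7 trillion.
The government should increase government purchases by ¥154.7 trillion.

+¥154.7 trillion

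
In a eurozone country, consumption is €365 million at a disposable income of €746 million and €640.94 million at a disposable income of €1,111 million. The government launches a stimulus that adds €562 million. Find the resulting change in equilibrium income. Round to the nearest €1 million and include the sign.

+€2,303 million

MPC = ΔC/ΔYd = (640.94 − 365)/(1,111 − 746) = 275.94/365 = 0.756.
Government-spending multiplier = 1/(1 − MPC) = 1/(1 − 0.756) = 1/0.244 ≈ 4.098.
ΔY = k × ΔG = (+€562 million) / 0.244 ≈ +€2,303 million.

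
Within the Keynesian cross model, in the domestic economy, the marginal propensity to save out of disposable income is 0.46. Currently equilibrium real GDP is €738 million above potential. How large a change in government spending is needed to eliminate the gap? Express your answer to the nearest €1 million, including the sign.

MPC = 1 − MPS = 1 − 0.46 = 0.54.
Spending multiplier = 1/(1 − MPC) = 1/(1 − 0.54) = 1/0.46 ≈ 2.174.
Need ΔY = −€738 million, so ΔG = ΔY/k = (−€738 million) × 0.46 ≈ −€339 million.
The government should cut government spending by €339 million.

−€339 million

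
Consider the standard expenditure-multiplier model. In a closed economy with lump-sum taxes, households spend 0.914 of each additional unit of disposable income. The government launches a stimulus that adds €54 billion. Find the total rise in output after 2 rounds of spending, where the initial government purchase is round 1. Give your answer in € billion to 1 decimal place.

Round 1 adds ΔG = €54 billion; each later round is MPC = 0.914 times the previous.
After 2 rounds: 54 + 49.356 = ΔG·(1 − c^2)/(1 − c) = 54 × (1 − 0.835396)/0.086 ≈ €103.4 billion.

€103.4 billion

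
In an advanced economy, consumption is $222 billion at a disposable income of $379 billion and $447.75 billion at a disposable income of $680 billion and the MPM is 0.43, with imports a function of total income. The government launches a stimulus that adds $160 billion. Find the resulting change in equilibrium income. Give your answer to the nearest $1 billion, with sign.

+$235 billion

MPC = ΔC/ΔYd = (447.75 − 222)/(680 − 379) = 225.75/301 = 0.75.
Government-spending multiplier = 1/(1 − c + m) = 1/(1 − 0.75 + 0.43) = 1/0.68 ≈ 1.471.
ΔY = k × ΔG = (+$160 billion) / 0.68 ≈ +$235 billion.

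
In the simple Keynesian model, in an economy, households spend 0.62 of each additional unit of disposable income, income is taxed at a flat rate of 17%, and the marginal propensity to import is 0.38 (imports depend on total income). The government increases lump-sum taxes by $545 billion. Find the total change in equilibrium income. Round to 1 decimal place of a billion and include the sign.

−$390.5 billion

A lump-sum tax change of +$545 billion shifts disposable income by −$545 billion; first-round consumption changes by −c × ΔT = −0.62 × (+$545 billion) = −$337.9 billion.
Expenditure multiplier = 1/(1 − c(1−t) + m) = 1/(1 − 0.62×0.83 + 0.38) = 1/0.8654 ≈ 1.156.
The tax multiplier is −c × k ≈ −0.716, so ΔY = k × (−c·ΔT) = (−$337.9 billion) / 0.8654 ≈ −$390.5 billion.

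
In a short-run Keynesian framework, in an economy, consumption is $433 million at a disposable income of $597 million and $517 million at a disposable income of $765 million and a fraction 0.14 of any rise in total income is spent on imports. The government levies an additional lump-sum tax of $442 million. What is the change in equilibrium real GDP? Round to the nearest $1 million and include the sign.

MPC = ΔC/ΔYd = (517 − 433)/(765 − 597) = 84/168 = 0.5.
A lump-sum tax change of +$442 million shifts disposable income by −$442 million; first-round consumption changes by −c × ΔT = −0.5 × (+$442 million) = −$221 million.
Expenditure multiplier = 1/(1 − c + m) = 1/(1 − 0.5 + 0.14) = 1/0.64 ≈ 1.563.
The tax multiplier is −c × k ≈ −0.781, so ΔY = k × (−c·ΔT) = (−$221 million) / 0.64 ≈ −$345 million.

−$345 million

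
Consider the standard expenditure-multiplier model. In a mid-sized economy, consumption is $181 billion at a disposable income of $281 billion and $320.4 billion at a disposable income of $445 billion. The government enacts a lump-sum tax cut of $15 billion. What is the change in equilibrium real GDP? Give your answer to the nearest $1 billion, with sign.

+$85 billion

MPC = ΔC/ΔYd = (320.4 − 181)/(445 − 281) = 139.4/164 = 0.85.
A lump-sum tax change of −$15 billion shifts disposable income by +$15 billion; first-round consumption changes by −c × ΔT = −0.85 × (−$15 billion) = +$12.75 billion.
Expenditure multiplier = 1/(1 − MPC) = 1/(1 − 0.85) = 1/0.15 ≈ 6.667.
The tax multiplier is −c × k ≈ −5.667, so ΔY = k × (−c·ΔT) = (+$12.75 billion) / 0.15 = +$85 billion.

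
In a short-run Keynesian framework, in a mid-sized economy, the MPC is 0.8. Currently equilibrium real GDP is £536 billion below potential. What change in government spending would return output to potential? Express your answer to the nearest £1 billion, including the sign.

Spending multiplier = 1/(1 − MPC) = 1/(1 − 0.8) = 1/0.2 = 5.
Need ΔY = +£536 billion, so ΔG = ΔY/k = (+£536 billion) × 0.2 ≈ +£107 billion.
The government should increase government spending by £107 billion.

+£107 billion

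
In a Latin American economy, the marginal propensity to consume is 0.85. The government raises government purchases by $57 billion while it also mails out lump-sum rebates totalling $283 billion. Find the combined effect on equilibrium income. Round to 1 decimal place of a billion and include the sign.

+$1,983.7 billion

Expenditure multiplier = 1/(1 − MPC) = 1/(1 − 0.85) = 1/0.15 ≈ 6.667.
ΔG contributes k·ΔG = (+$57 billion) / 0.15 = +$380 billion.
ΔT of −$283 billion changes first-round spending by −c·ΔT = +$240.55 billion, contributing k·(−c·ΔT) = (+$240.55 billion) / 0.15 ≈ +$1,603.7 billion.
Net ΔY = k(ΔG − c·ΔT) = (+$297.55 billion) / 0.15 ≈ +$1,983.7 billion.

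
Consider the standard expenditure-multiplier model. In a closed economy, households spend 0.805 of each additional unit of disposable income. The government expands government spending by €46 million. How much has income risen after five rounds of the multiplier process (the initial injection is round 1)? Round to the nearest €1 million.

Round 1 adds ΔG = €46 million; each later round is MPC = 0.805 times the previous.
After 5 rounds: 46 + 37.03 + 29.80915 + 23.99636575 + 19.31707442875 = ΔG·(1 − c^5)/(1 − c) = 46 × (1 − 0.338048802503125)/0.195 ≈ €156 million.

€156 million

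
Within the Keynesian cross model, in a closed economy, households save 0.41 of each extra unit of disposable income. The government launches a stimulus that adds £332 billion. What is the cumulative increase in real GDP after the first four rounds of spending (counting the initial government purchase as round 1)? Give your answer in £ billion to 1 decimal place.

MPC = 1 − MPS = 1 − 0.41 = 0.59.
Round 1 adds ΔG = £332 billion; each later round is MPC = 0.59 times the previous.
After 4 rounds: 332 + 195.88 + 115.5692 + 68.185828 = ΔG·(1 − c^4)/(1 − c) = 332 × (1 − 0.12117361)/0.41 ≈ £711.6 billion.

£711.6 billion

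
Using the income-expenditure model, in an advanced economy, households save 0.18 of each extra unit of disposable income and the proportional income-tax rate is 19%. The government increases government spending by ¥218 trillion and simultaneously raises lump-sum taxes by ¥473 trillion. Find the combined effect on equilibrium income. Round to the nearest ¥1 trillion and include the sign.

MPC = 1 − MPS = 1 − 0.18 = 0.82.
Expenditure multiplier = 1/(1 − c(1−t)) = 1/(1 − 0.82×0.81) = 1/0.3358 ≈ 2.978.
ΔG contributes k·ΔG = (+¥218 trillion) / 0.3358 ≈ +¥649.2 trillion.
ΔT of +¥473 trillion changes first-round spending by −c·ΔT = −¥387.86 trillion, contributing k·(−c·ΔT) = (−¥387.86 trillion) / 0.3358 ≈ −¥1,155 trillion.
Net ΔY = k(ΔG − c·ΔT) = (−¥169.86 trillion) / 0.3358 ≈ −¥506 trillion.

−¥506 trillion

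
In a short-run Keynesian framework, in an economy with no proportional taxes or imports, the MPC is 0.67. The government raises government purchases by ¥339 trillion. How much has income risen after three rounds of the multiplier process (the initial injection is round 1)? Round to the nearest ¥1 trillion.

Round 1 adds ΔG = ¥339 trillion; each later round is MPC = 0.67 times the previous.
After 3 rounds: 339 + 227.13 + 152.1771 = ΔG·(1 − c^3)/(1 − c) = 339 × (1 − 0.300763)/0.33 ≈ ¥718 trillion.

¥718 trillion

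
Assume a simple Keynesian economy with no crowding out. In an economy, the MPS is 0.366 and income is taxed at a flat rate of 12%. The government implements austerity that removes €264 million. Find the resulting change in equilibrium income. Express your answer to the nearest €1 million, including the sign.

−€597 million

MPC = 1 − MPS = 1 − 0.366 = 0.634.
Government-spending multiplier = 1/(1 − c(1−t)) = 1/(1 − 0.634×0.88) = 1/0.44208 ≈ 2.262.
ΔY = k × ΔG = (−€264 million) / 0.44208 ≈ −€597 million.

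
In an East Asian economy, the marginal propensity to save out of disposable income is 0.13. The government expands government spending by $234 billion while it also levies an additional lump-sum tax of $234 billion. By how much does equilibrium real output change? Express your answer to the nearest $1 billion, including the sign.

MPC = 1 − MPS = 1 − 0.13 = 0.87.
Expenditure multiplier = 1/(1 − MPC) = 1/(1 − 0.87) = 1/0.13 ≈ 7.692.
ΔG contributes k·ΔG = (+$234 billion) / 0.13 = +$1,800 billion.
ΔT of +$234 billion changes first-round spending by −c·ΔT = −$203.58 billion, contributing k·(−c·ΔT) = (−$203.58 billion) / 0.13 = −$1,566 billion.
With ΔG = ΔT and no other leakages, the balanced-budget multiplier is 1, so ΔY = ΔG = +$234 billion.

+$234 billion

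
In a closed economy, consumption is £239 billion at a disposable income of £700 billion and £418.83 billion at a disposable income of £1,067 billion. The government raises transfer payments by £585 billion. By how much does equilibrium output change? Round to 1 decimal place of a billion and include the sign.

MPC = ΔC/ΔYd = (418.83 − 239)/(1,067 − 700) = 179.83/367 = 0.49.
The transfer change shifts disposable income by +£585 billion, so first-round consumption changes by c·ΔTR = 0.49 × (+£585 billion) = +£286.65 billion.
Expenditure multiplier = 1/(1 − MPC) = 1/(1 − 0.49) = 1/0.51 ≈ 1.961.
The transfer multiplier is c × k ≈ 0.961, so ΔY = k × (c·ΔTR) = (+£286.65 billion) / 0.51 ≈ +£562.1 billion.

+£562.1 billion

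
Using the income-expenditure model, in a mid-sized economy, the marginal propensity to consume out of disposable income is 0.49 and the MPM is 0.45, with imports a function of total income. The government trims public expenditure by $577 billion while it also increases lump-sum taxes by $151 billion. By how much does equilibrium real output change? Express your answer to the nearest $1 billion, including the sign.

−$678 billion

Expenditure multiplier = 1/(1 − c + m) = 1/(1 − 0.49 + 0.45) = 1/0.96 ≈ 1.042.
ΔG contributes k·ΔG = (−$577 billion) / 0.96 ≈ −$601 billion.
ΔT of +$151 billion changes first-round spending by −c·ΔT = −$73.99 billion, contributing k·(−c·ΔT) = (−$73.99 billion) / 0.96 ≈ −$77.1 billion.
Net ΔY = k(ΔG − c·ΔT) = (−$650.99 billion) / 0.96 ≈ −$678 billion.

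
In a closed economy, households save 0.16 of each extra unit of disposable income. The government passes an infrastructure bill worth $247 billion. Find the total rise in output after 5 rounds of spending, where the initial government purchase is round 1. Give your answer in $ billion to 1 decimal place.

$898.1 billion

MPC = 1 − MPS = 1 − 0.16 = 0.84.
Round 1 adds ΔG = $247 billion; each later round is MPC = 0.84 times the previous.
After 5 rounds: 247 + 207.48 + 174.2832 + 146.397888 + 122.97422592 = ΔG·(1 − c^5)/(1 − c) = 247 × (1 − 0.4182119424)/0.16 ≈ $898.1 billion.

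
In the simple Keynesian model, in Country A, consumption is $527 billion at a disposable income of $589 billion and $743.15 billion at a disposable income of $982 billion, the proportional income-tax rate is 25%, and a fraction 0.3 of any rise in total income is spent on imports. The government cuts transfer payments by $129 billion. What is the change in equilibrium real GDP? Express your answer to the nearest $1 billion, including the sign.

−$80 billion

MPC = ΔC/ΔYd = (743.15 − 527)/(982 − 589) = 216.15/393 = 0.55.
The transfer change shifts disposable income by −$129 billion, so first-round consumption changes by c·ΔTR = 0.55 × (−$129 billion) = −$70.95 billion.
Expenditure multiplier = 1/(1 − c(1−t) + m) = 1/(1 − 0.55×0.75 + 0.3) = 1/0.8875 ≈ 1.127.
The transfer multiplier is c × k ≈ 0.62, so ΔY = k × (c·ΔTR) = (−$70.95 billion) / 0.8875 ≈ −$80 billion.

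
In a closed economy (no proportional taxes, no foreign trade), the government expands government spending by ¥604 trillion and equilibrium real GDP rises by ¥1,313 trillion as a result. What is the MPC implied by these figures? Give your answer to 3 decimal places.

0.540

Implied spending multiplier k = ΔY/ΔG = 1,313/604 ≈ 2.1738.
Since k = 1/(1 − MPC), MPC = 1 − 1/k = 1 − ΔG/ΔY = 1 − 604/1,313 ≈ 0.540.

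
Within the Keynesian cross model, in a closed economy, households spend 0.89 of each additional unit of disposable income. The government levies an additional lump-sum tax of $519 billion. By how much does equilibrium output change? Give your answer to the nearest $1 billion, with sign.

−$4,199 billion

A lump-sum tax change of +$519 billion shifts disposable income by −$519 billion; first-round consumption changes by −c × ΔT = −0.89 × (+$519 billion) = −$461.91 billion.
Expenditure multiplier = 1/(1 − MPC) = 1/(1 − 0.89) = 1/0.11 ≈ 9.091.
The tax multiplier is −c × k ≈ −8.091, so ΔY = k × (−c·ΔT) = (−$461.91 billion) / 0.11 ≈ −$4,199 billion.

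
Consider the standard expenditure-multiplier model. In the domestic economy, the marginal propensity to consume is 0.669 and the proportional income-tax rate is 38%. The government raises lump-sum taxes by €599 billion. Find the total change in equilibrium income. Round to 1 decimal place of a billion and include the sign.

−€684.8 billion

A lump-sum tax change of +€599 billion shifts disposable income by −€599 billion; first-round consumption changes by −c × ΔT = −0.669 × (+€599 billion) = −€400.731 billion.
Expenditure multiplier = 1/(1 − c(1−t)) = 1/(1 − 0.669×0.62) = 1/0.58522 ≈ 1.709.
The tax multiplier is −c × k ≈ −1.143, so ΔY = k × (−c·ΔT) = (−€400.731 billion) / 0.58522 ≈ −€684.8 billion.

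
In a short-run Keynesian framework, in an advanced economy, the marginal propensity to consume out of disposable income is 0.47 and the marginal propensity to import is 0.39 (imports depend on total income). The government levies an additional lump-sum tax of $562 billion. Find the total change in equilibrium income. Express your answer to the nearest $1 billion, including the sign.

−$287 billion

A lump-sum tax change of +$562 billion shifts disposable income by −$562 billion; first-round consumption changes by −c × ΔT = −0.47 × (+$562 billion) = −$264.14 billion.
Expenditure multiplier = 1/(1 − c + m) = 1/(1 − 0.47 + 0.39) = 1/0.92 ≈ 1.087.
The tax multiplier is −c × k ≈ −0.511, so ΔY = k × (−c·ΔT) = (−$264.14 billion) / 0.92 ≈ −$287 billion.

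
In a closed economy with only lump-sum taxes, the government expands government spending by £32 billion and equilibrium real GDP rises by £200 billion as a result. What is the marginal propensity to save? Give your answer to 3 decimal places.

Implied spending multiplier k = ΔY/ΔG = 200/32 = 6.25.
Since k = 1/(1 − MPC), MPC = 1 − 1/k = 1 − ΔG/ΔY = 1 − 32/200 = 0.840.
MPS = 1 − MPC = 0.160.

0.160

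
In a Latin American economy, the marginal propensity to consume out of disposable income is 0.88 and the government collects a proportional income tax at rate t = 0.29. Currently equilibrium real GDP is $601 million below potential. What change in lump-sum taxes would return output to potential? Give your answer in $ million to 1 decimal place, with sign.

Spending multiplier = 1/(1 − c(1−t)) = 1/(1 − 0.88×0.71) = 1/0.3752 ≈ 2.665.
Tax multiplier = −c·k = −0.88/0.3752 ≈ −2.345. Need ΔY = +$601 million, so ΔT = ΔY/(−c·k) = −(+$601 million) × 0.3752 / 0.88 ≈ −$256.2 million.
The government should cut lump-sum taxes by $256.2 million.

−$256.2 million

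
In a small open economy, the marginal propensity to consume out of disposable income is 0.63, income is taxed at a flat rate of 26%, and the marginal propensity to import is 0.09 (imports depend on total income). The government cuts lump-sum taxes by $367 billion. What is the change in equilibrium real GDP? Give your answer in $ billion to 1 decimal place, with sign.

+$370.6 billion

A lump-sum tax change of −$367 billion shifts disposable income by +$367 billion; first-round consumption changes by −c × ΔT = −0.63 × (−$367 billion) = +$231.21 billion.
Expenditure multiplier = 1/(1 − c(1−t) + m) = 1/(1 − 0.63×0.74 + 0.09) = 1/0.6238 ≈ 1.603.
The tax multiplier is −c × k ≈ −1.01, so ΔY = k × (−c·ΔT) = (+$231.21 billion) / 0.6238 ≈ +$370.6 billion.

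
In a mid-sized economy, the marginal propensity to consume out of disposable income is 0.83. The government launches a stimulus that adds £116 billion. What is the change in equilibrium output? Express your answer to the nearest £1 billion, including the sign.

+£682 billion

Spending multiplier = 1/(1 − MPC) = 1/(1 − 0.83) = 1/0.17 ≈ 5.882.
ΔY = k × ΔG = (+£116 billion) / 0.17 ≈ +£682 billion.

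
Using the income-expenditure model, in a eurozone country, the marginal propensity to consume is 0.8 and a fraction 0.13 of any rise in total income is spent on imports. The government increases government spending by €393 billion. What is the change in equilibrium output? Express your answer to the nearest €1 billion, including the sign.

+€1,191 billion

Government-spending multiplier = 1/(1 − c + m) = 1/(1 − 0.8 + 0.13) = 1/0.33 ≈ 3.03.
ΔY = k × ΔG = (+€393 billion) / 0.33 ≈ +€1,191 billion.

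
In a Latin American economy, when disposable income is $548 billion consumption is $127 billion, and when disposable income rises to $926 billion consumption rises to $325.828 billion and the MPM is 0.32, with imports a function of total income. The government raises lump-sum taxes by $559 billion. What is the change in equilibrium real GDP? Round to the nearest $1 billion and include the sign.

MPC = ΔC/ΔYd = (325.828 − 127)/(926 − 548) = 198.828/378 = 0.526.
A lump-sum tax change of +$559 billion shifts disposable income by −$559 billion; first-round consumption changes by −c × ΔT = −0.526 × (+$559 billion) = −$294.034 billion.
Expenditure multiplier = 1/(1 − c + m) = 1/(1 − 0.526 + 0.32) = 1/0.794 ≈ 1.259.
The tax multiplier is −c × k ≈ −0.662, so ΔY = k × (−c·ΔT) = (−$294.034 billion) / 0.794 ≈ −$370 billion.

−$370 billion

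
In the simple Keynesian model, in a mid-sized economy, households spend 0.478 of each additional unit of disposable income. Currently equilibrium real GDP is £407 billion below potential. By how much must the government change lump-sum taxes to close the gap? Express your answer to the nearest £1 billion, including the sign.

−£444 billion

Spending multiplier = 1/(1 − MPC) = 1/(1 − 0.478) = 1/0.522 ≈ 1.916.
Tax multiplier = −c·k = −0.478/0.522 ≈ −0.916. Need ΔY = +£407 billion, so ΔT = ΔY/(−c·k) = −(+£407 billion) × 0.522 / 0.478 ≈ −£444 billion.
The government should cut lump-sum taxes by £444 billion.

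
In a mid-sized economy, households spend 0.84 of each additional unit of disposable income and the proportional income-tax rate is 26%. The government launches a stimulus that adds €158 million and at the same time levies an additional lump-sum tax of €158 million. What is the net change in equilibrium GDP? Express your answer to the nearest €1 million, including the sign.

+€67 million

Expenditure multiplier = 1/(1 − c(1−t)) = 1/(1 − 0.84×0.74) = 1/0.3784 ≈ 2.643.
ΔG contributes k·ΔG = (+€158 million) / 0.3784 ≈ +€417.5 million.
ΔT of +€158 million changes first-round spending by −c·ΔT = −€132.72 million, contributing k·(−c·ΔT) = (−€132.72 million) / 0.3784 ≈ −€350.7 million.
Net ΔY = k(ΔG − c·ΔT) = (+€25.28 million) / 0.3784 ≈ +€67 million.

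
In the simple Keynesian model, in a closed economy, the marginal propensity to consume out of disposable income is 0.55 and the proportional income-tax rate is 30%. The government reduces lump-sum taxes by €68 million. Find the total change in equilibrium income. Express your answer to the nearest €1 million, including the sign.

+€61 million

A lump-sum tax change of −€68 million shifts disposable income by +€68 million; first-round consumption changes by −c × ΔT = −0.55 × (−€68 million) = +€37.4 million.
Expenditure multiplier = 1/(1 − c(1−t)) = 1/(1 − 0.55×0.7) = 1/0.615 ≈ 1.626.
The tax multiplier is −c × k ≈ −0.894, so ΔY = k × (−c·ΔT) = (+€37.4 million) / 0.615 ≈ +€61 million.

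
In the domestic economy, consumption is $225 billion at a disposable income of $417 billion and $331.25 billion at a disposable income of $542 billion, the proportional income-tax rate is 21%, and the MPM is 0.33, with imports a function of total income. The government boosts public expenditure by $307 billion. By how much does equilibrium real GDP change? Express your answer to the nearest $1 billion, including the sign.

+$466 billion

MPC = ΔC/ΔYd = (331.25 − 225)/(542 − 417) = 106.25/125 = 0.85.
Expenditure multiplier = 1/(1 − c(1−t) + m) = 1/(1 − 0.85×0.79 + 0.33) = 1/0.6585 ≈ 1.519.
ΔY = k × ΔG = (+$307 billion) / 0.6585 ≈ +$466 billion.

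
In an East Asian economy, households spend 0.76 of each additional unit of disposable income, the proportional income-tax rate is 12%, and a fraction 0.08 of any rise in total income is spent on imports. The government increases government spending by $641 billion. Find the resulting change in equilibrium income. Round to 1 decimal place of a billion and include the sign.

Government-spending multiplier = 1/(1 − c(1−t) + m) = 1/(1 − 0.76×0.88 + 0.08) = 1/0.4112 ≈ 2.432.
ΔY = k × ΔG = (+$641 billion) / 0.4112 ≈ +$1,558.9 billion.

+$1,558.9 billion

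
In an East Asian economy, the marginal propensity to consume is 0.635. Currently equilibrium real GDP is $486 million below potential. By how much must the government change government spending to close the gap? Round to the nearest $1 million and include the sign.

Spending multiplier = 1/(1 − MPC) = 1/(1 − 0.635) = 1/0.365 ≈ 2.74.
Need ΔY = +$486 million, so ΔG = ΔY/k = (+$486 million) × 0.365 ≈ +$177 million.
The government should increase government spending by $177 million.

+$177 million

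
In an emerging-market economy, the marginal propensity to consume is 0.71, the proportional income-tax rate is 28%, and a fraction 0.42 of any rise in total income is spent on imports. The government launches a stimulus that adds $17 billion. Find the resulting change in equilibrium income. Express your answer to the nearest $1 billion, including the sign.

Spending multiplier = 1/(1 − c(1−t) + m) = 1/(1 − 0.71×0.72 + 0.42) = 1/0.9088 ≈ 1.1.
ΔY = k × ΔG = (+$17 billion) / 0.9088 ≈ +$19 billion.

+$19 billion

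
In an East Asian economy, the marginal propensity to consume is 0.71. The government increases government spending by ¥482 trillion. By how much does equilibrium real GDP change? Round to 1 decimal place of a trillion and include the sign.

Spending multiplier = 1/(1 − MPC) = 1/(1 − 0.71) = 1/0.29 ≈ 3.448.
ΔY = k × ΔG = (+¥482 trillion) / 0.29 ≈ +¥1,662.1 trillion.

+¥1,662.1 trillion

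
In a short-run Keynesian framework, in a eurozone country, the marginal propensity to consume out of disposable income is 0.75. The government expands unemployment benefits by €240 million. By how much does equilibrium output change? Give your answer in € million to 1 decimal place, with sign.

+€720.0 million

The transfer change shifts disposable income by +€240 million, so first-round consumption changes by c·ΔTR = 0.75 × (+€240 million) = +€180 million.
Expenditure multiplier = 1/(1 − MPC) = 1/(1 − 0.75) = 1/0.25 = 4.
The transfer multiplier is c × k = 3, so ΔY = k × (c·ΔTR) = (+€180 million) / 0.25 = +€720 million.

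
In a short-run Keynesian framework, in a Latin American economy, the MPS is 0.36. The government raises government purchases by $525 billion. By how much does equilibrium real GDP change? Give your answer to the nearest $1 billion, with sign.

+$1,458 billion

MPC = 1 − MPS = 1 − 0.36 = 0.64.
Expenditure multiplier = 1/(1 − MPC) = 1/(1 − 0.64) = 1/0.36 ≈ 2.778.
ΔY = k × ΔG = (+$525 billion) / 0.36 ≈ +$1,458 billion.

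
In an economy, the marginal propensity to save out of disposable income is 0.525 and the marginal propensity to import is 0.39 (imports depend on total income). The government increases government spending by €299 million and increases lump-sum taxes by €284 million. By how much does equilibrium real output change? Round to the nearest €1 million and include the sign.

+€179 million

MPC = 1 − MPS = 1 − 0.525 = 0.475.
Expenditure multiplier = 1/(1 − c + m) = 1/(1 − 0.475 + 0.39) = 1/0.915 ≈ 1.093.
ΔG contributes k·ΔG = (+€299 million) / 0.915 ≈ +€326.8 million.
ΔT of +€284 million changes first-round spending by −c·ΔT = −€134.9 million, contributing k·(−c·ΔT) = (−€134.9 million) / 0.915 ≈ −€147.4 million.
Net ΔY = k(ΔG − c·ΔT) = (+€164.1 million) / 0.915 ≈ +€179 million.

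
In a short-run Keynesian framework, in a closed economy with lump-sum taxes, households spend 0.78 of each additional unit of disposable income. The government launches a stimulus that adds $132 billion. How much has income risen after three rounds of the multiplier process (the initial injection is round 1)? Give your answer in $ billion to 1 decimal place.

Round 1 adds ΔG = $132 billion; each later round is MPC = 0.78 times the previous.
After 3 rounds: 132 + 102.96 + 80.3088 = ΔG·(1 − c^3)/(1 − c) = 132 × (1 − 0.474552)/0.22 ≈ $315.3 billion.

$315.3 billion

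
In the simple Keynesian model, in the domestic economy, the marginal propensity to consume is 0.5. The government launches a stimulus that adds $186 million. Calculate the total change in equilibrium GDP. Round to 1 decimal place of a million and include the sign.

+$372.0 million

Government-spending multiplier = 1/(1 − MPC) = 1/(1 − 0.5) = 1/0.5 = 2.
ΔY = k × ΔG = (+$186 million) / 0.5 = +$372 million.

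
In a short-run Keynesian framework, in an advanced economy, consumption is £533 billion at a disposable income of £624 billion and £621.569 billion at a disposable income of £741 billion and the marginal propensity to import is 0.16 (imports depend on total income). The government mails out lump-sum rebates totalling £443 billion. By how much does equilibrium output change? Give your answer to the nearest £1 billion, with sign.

+£832 billion

MPC = ΔC/ΔYd = (621.569 − 533)/(741 − 624) = 88.569/117 = 0.757.
A lump-sum tax change of −£443 billion shifts disposable income by +£443 billion; first-round consumption changes by −c × ΔT = −0.757 × (−£443 billion) = +£335.351 billion.
Expenditure multiplier = 1/(1 − c + m) = 1/(1 − 0.757 + 0.16) = 1/0.403 ≈ 2.481.
The tax multiplier is −c × k ≈ −1.878, so ΔY = k × (−c·ΔT) = (+£335.351 billion) / 0.403 ≈ +£832 billion.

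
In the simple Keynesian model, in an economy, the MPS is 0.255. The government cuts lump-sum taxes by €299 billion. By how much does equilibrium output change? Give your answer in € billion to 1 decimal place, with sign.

MPC = 1 − MPS = 1 − 0.255 = 0.745.
A lump-sum tax change of −€299 billion shifts disposable income by +€299 billion; first-round consumption changes by −c × ΔT = −0.745 × (−€299 billion) = +€222.755 billion.
Expenditure multiplier = 1/(1 − MPC) = 1/(1 − 0.745) = 1/0.255 ≈ 3.922.
The tax multiplier is −c × k ≈ −2.922, so ΔY = k × (−c·ΔT) = (+€222.755 billion) / 0.255 ≈ +€873.5 billion.

+€873.5 billion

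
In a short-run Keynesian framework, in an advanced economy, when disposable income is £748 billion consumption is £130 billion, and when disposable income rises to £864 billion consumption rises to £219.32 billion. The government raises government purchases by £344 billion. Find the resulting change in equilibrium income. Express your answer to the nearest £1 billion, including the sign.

MPC = ΔC/ΔYd = (219.32 − 130)/(864 − 748) = 89.32/116 = 0.77.
Expenditure multiplier = 1/(1 − MPC) = 1/(1 − 0.77) = 1/0.23 ≈ 4.348.
ΔY = k × ΔG = (+£344 billion) / 0.23 ≈ +£1,496 billion.

+£1,496 billion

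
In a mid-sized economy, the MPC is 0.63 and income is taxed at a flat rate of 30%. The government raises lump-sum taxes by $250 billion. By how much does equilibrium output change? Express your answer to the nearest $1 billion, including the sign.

A lump-sum tax change of +$250 billion shifts disposable income by −$250 billion; first-round consumption changes by −c × ΔT = −0.63 × (+$250 billion) = −$157.5 billion.
Expenditure multiplier = 1/(1 − c(1−t)) = 1/(1 − 0.63×0.7) = 1/0.559 ≈ 1.789.
The tax multiplier is −c × k ≈ −1.127, so ΔY = k × (−c·ΔT) = (−$157.5 billion) / 0.559 ≈ −$282 billion.

−$282 billion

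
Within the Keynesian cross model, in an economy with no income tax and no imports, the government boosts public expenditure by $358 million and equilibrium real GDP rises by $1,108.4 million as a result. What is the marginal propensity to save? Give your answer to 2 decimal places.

0.32

Implied spending multiplier k = ΔY/ΔG = 1,108.4/358 ≈ 3.0961.
Since k = 1/(1 − MPC), MPC = 1 − 1/k = 1 − ΔG/ΔY = 1 − 358/1,108.4 ≈ 0.68.
MPS = 1 − MPC = 0.32.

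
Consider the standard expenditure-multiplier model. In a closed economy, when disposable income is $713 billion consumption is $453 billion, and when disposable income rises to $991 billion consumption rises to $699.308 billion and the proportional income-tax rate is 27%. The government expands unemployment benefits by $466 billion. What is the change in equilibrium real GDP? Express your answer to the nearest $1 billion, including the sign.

+$1,169 billion

MPC = ΔC/ΔYd = (699.308 − 453)/(991 − 713) = 246.308/278 = 0.886.
The transfer change shifts disposable income by +$466 billion, so first-round consumption changes by c·ΔTR = 0.886 × (+$466 billion) = +$412.876 billion.
Expenditure multiplier = 1/(1 − c(1−t)) = 1/(1 − 0.886×0.73) = 1/0.35322 ≈ 2.831.
The transfer multiplier is c × k ≈ 2.508, so ΔY = k × (c·ΔTR) = (+$412.876 billion) / 0.35322 ≈ +$1,169 billion.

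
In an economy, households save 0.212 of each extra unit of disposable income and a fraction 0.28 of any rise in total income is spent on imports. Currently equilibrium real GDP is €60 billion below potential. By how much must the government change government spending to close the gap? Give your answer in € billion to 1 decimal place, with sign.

+€29.5 billion

MPC = 1 − MPS = 1 − 0.212 = 0.788.
Spending multiplier = 1/(1 − c + m) = 1/(1 − 0.788 + 0.28) = 1/0.492 ≈ 2.033.
Need ΔY = +€60 billion, so ΔG = ΔY/k = (+€60 billion) × 0.492 ≈ +€29.5 billion.
The government should increase government spending by €29.5 billion.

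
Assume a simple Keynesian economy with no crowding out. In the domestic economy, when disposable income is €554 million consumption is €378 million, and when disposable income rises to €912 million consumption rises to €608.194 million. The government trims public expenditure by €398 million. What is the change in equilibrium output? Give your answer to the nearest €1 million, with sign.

MPC = ΔC/ΔYd = (608.194 − 378)/(912 − 554) = 230.194/358 = 0.643.
Spending multiplier = 1/(1 − MPC) = 1/(1 − 0.643) = 1/0.357 ≈ 2.801.
ΔY = k × ΔG = (−€398 million) / 0.357 ≈ −€1,115 million.

−€1,115 million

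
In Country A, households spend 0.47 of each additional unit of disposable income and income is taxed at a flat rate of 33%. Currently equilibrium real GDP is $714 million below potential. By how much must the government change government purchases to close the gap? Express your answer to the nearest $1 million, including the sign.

+$489 million

Spending multiplier = 1/(1 − c(1−t)) = 1/(1 − 0.47×0.67) = 1/0.6851 ≈ 1.46.
Need ΔY = +$714 million, so ΔG = ΔY/k = (+$714 million) × 0.6851 ≈ +$489 million.
The government should increase government purchases by $489 million.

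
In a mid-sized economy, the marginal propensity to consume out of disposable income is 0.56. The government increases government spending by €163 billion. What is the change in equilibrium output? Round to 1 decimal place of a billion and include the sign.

+€370.5 billion

Government-spending multiplier = 1/(1 − MPC) = 1/(1 − 0.56) = 1/0.44 ≈ 2.273.
ΔY = k × ΔG = (+€163 billion) / 0.44 ≈ +€370.5 billion.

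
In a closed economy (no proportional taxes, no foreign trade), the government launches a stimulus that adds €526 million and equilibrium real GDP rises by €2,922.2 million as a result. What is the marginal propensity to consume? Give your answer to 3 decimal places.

0.820

Implied spending multiplier k = ΔY/ΔG = 2,922.2/526 ≈ 5.5555.
Since k = 1/(1 − MPC), MPC = 1 − 1/k = 1 − ΔG/ΔY = 1 − 526/2,922.2 ≈ 0.820.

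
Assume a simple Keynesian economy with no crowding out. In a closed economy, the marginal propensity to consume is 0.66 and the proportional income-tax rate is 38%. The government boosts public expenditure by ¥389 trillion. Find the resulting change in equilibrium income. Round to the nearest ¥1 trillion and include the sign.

Expenditure multiplier = 1/(1 − c(1−t)) = 1/(1 − 0.66×0.62) = 1/0.5908 ≈ 1.693.
ΔY = k × ΔG = (+¥389 trillion) / 0.5908 ≈ +¥658 trillion.

+¥658 trillion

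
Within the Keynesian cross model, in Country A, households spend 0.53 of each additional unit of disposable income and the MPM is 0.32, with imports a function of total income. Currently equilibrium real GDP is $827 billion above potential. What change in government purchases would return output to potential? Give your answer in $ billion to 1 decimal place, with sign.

−$653.3 billion

Spending multiplier = 1/(1 − c + m) = 1/(1 − 0.53 + 0.32) = 1/0.79 ≈ 1.266.
Need ΔY = −$827 billion, so ΔG = ΔY/k = (−$827 billion) × 0.79 ≈ −$653.3 billion.
The government should cut government purchases by $653.3 billion.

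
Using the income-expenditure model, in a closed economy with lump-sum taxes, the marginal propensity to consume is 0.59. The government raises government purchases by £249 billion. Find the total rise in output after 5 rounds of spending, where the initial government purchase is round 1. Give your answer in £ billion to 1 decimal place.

£563.9 billion

Round 1 adds ΔG = £249 billion; each later round is MPC = 0.59 times the previous.
After 5 rounds: 249 + 146.91 + 86.6769 + 51.139371 + 30.17222889 = ΔG·(1 − c^5)/(1 − c) = 249 × (1 − 0.0714924299)/0.41 ≈ £563.9 billion.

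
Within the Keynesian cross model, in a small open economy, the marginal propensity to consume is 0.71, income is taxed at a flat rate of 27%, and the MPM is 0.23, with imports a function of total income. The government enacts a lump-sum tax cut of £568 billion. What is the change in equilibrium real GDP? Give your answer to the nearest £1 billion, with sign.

A lump-sum tax change of −£568 billion shifts disposable income by +£568 billion; first-round consumption changes by −c × ΔT = −0.71 × (−£568 billion) = +£403.28 billion.
Expenditure multiplier = 1/(1 − c(1−t) + m) = 1/(1 − 0.71×0.73 + 0.23) = 1/0.7117 ≈ 1.405.
The tax multiplier is −c × k ≈ −0.998, so ΔY = k × (−c·ΔT) = (+£403.28 billion) / 0.7117 ≈ +£567 billion.

+£567 billion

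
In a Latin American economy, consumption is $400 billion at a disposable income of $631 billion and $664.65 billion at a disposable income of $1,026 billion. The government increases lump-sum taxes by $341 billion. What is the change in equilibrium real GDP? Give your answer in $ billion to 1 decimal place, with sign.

−$692.3 billion

MPC = ΔC/ΔYd = (664.65 − 400)/(1,026 − 631) = 264.65/395 = 0.67.
A lump-sum tax change of +$341 billion shifts disposable income by −$341 billion; first-round consumption changes by −c × ΔT = −0.67 × (+$341 billion) = −$228.47 billion.
Expenditure multiplier = 1/(1 − MPC) = 1/(1 − 0.67) = 1/0.33 ≈ 3.03.
The tax multiplier is −c × k ≈ −2.03, so ΔY = k × (−c·ΔT) = (−$228.47 billion) / 0.33 ≈ −$692.3 billion.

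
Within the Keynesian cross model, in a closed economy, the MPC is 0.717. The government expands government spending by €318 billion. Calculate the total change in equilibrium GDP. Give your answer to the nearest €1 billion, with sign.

Government-spending multiplier = 1/(1 − MPC) = 1/(1 − 0.717) = 1/0.283 ≈ 3.534.
ΔY = k × ΔG = (+€318 billion) / 0.283 ≈ +€1,124 billion.

+€1,124 billion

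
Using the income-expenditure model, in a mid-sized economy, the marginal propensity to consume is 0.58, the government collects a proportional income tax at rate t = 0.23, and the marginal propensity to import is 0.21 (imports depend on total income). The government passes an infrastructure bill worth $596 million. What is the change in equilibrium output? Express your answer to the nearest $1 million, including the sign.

Government-spending multiplier = 1/(1 − c(1−t) + m) = 1/(1 − 0.58×0.77 + 0.21) = 1/0.7634 ≈ 1.31.
ΔY = k × ΔG = (+$596 million) / 0.7634 ≈ +$781 million.

+$781 million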